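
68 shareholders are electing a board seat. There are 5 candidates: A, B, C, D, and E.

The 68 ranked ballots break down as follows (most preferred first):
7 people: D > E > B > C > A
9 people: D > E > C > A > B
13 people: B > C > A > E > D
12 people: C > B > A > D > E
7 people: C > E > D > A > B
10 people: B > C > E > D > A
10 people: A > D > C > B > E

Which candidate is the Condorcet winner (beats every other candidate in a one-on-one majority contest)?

C

C vs A: 58–10
C vs B: 38–30
C vs D: 42–26
C vs E: 52–16
C beats every other candidate.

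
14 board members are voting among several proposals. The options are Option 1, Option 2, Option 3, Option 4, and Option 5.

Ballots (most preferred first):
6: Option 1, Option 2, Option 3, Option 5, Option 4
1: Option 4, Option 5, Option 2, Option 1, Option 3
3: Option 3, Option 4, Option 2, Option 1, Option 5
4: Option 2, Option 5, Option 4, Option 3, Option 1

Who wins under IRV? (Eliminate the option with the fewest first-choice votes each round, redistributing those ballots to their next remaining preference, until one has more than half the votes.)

Round 1: Option 1 6, Option 2 4, Option 3 3, Option 4 1, Option 5 0. Option 5 eliminated.
Round 2: Option 1 6, Option 2 4, Option 3 3, Option 4 1. Option 4 eliminated.
Round 3: Option 1 6, Option 2 5, Option 3 3. Option 3 eliminated.
Round 4: Option 1 6, Option 2 8. Option 2 has a majority (≥8).

Option 2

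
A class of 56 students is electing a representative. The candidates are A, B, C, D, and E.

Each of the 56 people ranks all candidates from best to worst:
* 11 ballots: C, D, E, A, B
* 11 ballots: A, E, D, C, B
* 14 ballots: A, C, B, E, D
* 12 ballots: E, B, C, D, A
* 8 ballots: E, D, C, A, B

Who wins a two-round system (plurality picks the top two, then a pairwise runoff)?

E

Round 1 first-place votes: A 25, B 0, C 11, D 0, E 20. A and E advance.
Runoff: A is ranked above E on 25 ballots, E above A on 31.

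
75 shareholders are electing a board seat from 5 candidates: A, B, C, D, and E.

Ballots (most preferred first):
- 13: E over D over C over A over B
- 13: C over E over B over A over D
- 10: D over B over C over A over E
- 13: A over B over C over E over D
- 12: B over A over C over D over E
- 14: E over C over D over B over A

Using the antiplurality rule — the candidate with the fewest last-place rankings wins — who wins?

Last-place votes: A 14, B 13, C 0, D 26, E 22.

C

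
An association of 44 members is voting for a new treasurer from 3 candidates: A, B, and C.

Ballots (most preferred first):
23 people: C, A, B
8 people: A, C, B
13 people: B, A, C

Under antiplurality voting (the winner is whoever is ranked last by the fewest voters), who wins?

Last-place votes: A 0, B 31, C 13.

A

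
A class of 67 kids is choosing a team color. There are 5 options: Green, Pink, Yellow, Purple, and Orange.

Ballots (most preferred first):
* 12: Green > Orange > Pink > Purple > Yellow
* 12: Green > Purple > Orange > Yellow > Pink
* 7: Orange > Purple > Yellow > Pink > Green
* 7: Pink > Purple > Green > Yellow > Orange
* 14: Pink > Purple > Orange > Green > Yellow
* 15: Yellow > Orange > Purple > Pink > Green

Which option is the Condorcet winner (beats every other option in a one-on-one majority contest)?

Orange

Orange vs Green: 36–31
Orange vs Pink: 46–21
Orange vs Yellow: 45–22
Orange vs Purple: 34–33
Orange beats every other option.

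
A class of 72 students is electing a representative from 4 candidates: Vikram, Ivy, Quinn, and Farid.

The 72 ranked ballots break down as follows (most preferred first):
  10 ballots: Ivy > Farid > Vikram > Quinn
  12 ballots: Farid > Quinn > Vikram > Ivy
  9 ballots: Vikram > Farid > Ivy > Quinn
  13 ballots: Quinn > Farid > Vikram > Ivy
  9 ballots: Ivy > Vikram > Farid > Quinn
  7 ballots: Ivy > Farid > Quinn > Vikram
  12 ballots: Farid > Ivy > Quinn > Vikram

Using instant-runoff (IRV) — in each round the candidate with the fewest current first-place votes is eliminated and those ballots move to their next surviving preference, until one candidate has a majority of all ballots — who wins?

Round 1: Vikram 9, Ivy 26, Quinn 13, Farid 24. Vikram eliminated.
Round 2: Ivy 26, Quinn 13, Farid 33. Quinn eliminated.
Round 3: Ivy 26, Farid 46. Farid has a majority (≥37).

Farid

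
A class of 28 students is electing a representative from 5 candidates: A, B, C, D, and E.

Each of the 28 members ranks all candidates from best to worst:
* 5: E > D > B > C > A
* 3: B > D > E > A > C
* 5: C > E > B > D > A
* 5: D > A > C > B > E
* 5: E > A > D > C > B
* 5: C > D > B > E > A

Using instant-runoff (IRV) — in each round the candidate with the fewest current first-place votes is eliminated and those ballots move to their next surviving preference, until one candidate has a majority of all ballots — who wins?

C

Round 1: A 0, B 3, C 10, D 5, E 10. A eliminated.
Round 2: B 3, C 10, D 5, E 10. B eliminated.
Round 3: C 10, D 8, E 10. D eliminated.
Round 4: C 15, E 13. C has a majority (≥15).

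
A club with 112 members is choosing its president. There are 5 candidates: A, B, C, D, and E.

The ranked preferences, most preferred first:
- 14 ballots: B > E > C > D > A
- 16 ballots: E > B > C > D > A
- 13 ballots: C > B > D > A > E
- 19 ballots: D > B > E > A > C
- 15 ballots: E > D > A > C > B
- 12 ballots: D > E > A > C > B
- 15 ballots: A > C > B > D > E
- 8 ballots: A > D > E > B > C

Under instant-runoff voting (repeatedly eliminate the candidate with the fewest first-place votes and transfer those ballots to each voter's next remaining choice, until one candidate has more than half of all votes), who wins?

Round 1: A 23, B 14, C 13, D 31, E 31. C eliminated.
Round 2: A 23, B 27, D 31, E 31. A eliminated.
Round 3: B 42, D 39, E 31. E eliminated.
Round 4: B 58, D 54. B has a majority (≥57).

B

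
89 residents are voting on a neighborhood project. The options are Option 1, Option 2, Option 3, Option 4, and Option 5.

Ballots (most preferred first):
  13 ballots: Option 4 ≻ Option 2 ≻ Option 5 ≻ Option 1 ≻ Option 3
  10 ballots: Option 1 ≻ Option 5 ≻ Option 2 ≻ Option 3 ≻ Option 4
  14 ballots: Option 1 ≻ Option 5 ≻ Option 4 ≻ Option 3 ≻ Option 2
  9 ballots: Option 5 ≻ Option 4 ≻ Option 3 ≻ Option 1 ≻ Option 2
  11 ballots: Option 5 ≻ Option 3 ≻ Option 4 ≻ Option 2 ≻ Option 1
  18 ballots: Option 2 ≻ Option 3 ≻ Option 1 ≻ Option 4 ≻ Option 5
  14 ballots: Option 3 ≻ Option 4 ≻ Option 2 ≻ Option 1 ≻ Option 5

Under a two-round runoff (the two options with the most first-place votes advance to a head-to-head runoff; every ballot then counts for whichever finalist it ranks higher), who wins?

Round 1 first-place votes: Option 1 24, Option 2 18, Option 3 14, Option 4 13, Option 5 20. Option 1 and Option 5 advance.
Runoff: Option 1 is ranked above Option 5 on 56 ballots, Option 5 above Option 1 on 33.

Option 1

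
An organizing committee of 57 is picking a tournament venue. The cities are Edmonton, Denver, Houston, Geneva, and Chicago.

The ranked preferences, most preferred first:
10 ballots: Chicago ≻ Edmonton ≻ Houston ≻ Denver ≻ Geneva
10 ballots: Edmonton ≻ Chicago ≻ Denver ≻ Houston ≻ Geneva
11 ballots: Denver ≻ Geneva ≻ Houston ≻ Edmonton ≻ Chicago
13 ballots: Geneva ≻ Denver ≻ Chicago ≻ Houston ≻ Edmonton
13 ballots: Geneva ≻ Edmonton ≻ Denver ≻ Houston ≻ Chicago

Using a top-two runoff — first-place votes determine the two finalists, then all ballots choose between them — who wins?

Denver

Round 1 first-place votes: Edmonton 10, Denver 11, Houston 0, Geneva 26, Chicago 10. Geneva and Denver advance.
Runoff: Geneva is ranked above Denver on 26 ballots, Denver above Geneva on 31.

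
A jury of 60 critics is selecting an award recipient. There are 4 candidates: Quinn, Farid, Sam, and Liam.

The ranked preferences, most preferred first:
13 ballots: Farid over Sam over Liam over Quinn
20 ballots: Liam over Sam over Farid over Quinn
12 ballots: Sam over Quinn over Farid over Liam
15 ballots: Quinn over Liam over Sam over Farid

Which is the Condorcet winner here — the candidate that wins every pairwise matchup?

Liam

Liam vs Quinn: 33–27
Liam vs Farid: 35–25
Liam vs Sam: 35–25
Liam beats every other candidate.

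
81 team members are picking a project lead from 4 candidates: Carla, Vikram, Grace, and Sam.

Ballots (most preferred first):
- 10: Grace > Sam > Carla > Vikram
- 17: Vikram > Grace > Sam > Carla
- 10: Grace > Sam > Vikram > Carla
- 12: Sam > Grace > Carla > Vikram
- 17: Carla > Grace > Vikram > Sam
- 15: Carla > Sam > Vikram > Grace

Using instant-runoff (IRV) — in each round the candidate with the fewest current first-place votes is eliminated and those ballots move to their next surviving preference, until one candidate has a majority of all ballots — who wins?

Round 1: Carla 32, Vikram 17, Grace 20, Sam 12. Sam eliminated.
Round 2: Carla 32, Vikram 17, Grace 32. Vikram eliminated.
Round 3: Carla 32, Grace 49. Grace has a majority (≥41).

Grace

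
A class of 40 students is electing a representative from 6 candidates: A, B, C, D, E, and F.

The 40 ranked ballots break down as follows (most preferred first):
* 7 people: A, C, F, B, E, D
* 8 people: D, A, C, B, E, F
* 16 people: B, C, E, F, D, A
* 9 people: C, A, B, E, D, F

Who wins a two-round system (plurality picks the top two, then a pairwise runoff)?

C

Round 1 first-place votes: A 7, B 16, C 9, D 8, E 0, F 0. B and C advance.
Runoff: B is ranked above C on 16 ballots, C above B on 24.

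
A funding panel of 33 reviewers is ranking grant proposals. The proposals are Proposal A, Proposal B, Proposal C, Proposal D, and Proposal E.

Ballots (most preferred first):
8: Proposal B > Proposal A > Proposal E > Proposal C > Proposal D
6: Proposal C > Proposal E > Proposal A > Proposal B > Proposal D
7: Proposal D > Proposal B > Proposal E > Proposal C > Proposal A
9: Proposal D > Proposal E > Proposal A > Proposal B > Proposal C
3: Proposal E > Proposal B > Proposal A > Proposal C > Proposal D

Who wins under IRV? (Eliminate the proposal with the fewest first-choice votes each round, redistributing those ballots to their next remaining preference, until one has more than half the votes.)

Round 1: Proposal A 0, Proposal B 8, Proposal C 6, Proposal D 16, Proposal E 3. Proposal A eliminated.
Round 2: Proposal B 8, Proposal C 6, Proposal D 16, Proposal E 3. Proposal E eliminated.
Round 3: Proposal B 11, Proposal C 6, Proposal D 16. Proposal C eliminated.
Round 4: Proposal B 17, Proposal D 16. Proposal B has a majority (≥17).

Proposal B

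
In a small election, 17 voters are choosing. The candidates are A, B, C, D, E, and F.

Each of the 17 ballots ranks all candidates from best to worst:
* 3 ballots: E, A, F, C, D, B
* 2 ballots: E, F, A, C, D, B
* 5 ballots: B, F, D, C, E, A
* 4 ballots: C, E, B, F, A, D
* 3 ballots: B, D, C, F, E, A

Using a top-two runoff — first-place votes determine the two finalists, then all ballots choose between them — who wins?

E

Round 1 first-place votes: A 0, B 8, C 4, D 0, E 5, F 0. B and E advance.
Runoff: B is ranked above E on 8 ballots, E above B on 9.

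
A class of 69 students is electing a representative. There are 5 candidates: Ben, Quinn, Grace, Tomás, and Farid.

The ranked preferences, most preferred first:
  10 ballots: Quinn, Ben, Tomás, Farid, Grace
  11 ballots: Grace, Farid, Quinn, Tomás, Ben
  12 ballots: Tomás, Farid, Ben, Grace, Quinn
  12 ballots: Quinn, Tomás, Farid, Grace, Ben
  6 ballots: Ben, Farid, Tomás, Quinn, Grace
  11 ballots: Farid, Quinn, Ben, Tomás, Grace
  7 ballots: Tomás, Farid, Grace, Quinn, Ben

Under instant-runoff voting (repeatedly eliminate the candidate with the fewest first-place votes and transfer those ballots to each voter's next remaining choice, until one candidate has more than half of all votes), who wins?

Round 1: Ben 6, Quinn 22, Grace 11, Tomás 19, Farid 11. Ben eliminated.
Round 2: Quinn 22, Grace 11, Tomás 19, Farid 17. Grace eliminated.
Round 3: Quinn 22, Tomás 19, Farid 28. Tomás eliminated.
Round 4: Quinn 22, Farid 47. Farid has a majority (≥35).

Farid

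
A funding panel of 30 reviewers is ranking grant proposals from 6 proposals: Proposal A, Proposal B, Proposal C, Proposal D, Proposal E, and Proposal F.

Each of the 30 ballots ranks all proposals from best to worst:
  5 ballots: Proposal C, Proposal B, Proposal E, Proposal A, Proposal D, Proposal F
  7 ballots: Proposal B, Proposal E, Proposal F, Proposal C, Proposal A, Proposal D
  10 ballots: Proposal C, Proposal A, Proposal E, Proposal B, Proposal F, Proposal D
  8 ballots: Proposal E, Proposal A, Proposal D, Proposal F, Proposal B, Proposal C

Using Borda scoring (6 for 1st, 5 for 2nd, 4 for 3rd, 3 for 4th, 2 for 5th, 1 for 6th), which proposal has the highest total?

Proposal A: 5×3 + 7×2 + 10×5 + 8×5 = 119
Proposal B: 5×5 + 7×6 + 10×3 + 8×2 = 113
Proposal C: 5×6 + 7×3 + 10×6 + 8×1 = 119
Proposal D: 5×2 + 7×1 + 10×1 + 8×4 = 59
Proposal E: 5×4 + 7×5 + 10×4 + 8×6 = 143
Proposal F: 5×1 + 7×4 + 10×2 + 8×3 = 77

Proposal E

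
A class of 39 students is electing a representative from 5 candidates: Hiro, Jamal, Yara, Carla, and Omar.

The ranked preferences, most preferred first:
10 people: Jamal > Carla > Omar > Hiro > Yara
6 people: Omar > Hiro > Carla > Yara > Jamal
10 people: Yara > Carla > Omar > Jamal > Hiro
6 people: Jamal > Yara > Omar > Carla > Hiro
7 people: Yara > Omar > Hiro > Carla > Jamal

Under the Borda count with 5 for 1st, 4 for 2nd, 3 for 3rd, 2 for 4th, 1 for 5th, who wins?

Omar

Hiro: 10×2 + 6×4 + 10×1 + 6×1 + 7×3 = 81
Jamal: 10×5 + 6×1 + 10×2 + 6×5 + 7×1 = 113
Yara: 10×1 + 6×2 + 10×5 + 6×4 + 7×5 = 131
Carla: 10×4 + 6×3 + 10×4 + 6×2 + 7×2 = 124
Omar: 10×3 + 6×5 + 10×3 + 6×3 + 7×4 = 136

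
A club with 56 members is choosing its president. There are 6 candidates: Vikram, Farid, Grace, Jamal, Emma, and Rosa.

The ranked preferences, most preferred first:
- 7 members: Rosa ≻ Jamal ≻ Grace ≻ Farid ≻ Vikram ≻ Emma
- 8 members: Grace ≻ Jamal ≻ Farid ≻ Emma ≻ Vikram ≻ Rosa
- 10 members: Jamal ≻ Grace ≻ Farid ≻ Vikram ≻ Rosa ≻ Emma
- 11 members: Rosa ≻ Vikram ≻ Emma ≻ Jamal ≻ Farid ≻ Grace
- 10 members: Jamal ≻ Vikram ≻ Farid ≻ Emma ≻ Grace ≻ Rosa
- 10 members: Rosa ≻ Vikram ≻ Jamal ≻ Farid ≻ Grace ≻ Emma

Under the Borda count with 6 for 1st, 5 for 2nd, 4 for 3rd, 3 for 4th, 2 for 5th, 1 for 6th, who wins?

Vikram: 7×2 + 8×2 + 10×3 + 11×5 + 10×5 + 10×5 = 215
Farid: 7×3 + 8×4 + 10×4 + 11×2 + 10×4 + 10×3 = 185
Grace: 7×4 + 8×6 + 10×5 + 11×1 + 10×2 + 10×2 = 177
Jamal: 7×5 + 8×5 + 10×6 + 11×3 + 10×6 + 10×4 = 268
Emma: 7×1 + 8×3 + 10×1 + 11×4 + 10×3 + 10×1 = 125
Rosa: 7×6 + 8×1 + 10×2 + 11×6 + 10×1 + 10×6 = 206

Jamal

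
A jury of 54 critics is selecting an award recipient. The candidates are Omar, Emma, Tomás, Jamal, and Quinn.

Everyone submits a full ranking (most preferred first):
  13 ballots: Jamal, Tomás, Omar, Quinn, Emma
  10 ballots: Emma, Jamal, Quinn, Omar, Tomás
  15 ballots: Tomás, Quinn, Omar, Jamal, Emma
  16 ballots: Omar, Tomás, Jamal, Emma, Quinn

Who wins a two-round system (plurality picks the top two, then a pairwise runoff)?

Tomás

Round 1 first-place votes: Omar 16, Emma 10, Tomás 15, Jamal 13, Quinn 0. Omar and Tomás advance.
Runoff: Omar is ranked above Tomás on 26 ballots, Tomás above Omar on 28.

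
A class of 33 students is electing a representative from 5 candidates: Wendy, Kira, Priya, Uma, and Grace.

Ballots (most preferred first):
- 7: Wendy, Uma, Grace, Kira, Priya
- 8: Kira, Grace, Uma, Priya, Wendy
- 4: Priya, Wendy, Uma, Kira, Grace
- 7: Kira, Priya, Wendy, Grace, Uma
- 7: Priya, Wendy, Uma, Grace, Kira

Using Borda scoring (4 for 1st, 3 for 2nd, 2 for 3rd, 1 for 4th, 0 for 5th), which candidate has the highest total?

Wendy

Wendy: 7×4 + 8×0 + 4×3 + 7×2 + 7×3 = 75
Kira: 7×1 + 8×4 + 4×1 + 7×4 + 7×0 = 71
Priya: 7×0 + 8×1 + 4×4 + 7×3 + 7×4 = 73
Uma: 7×3 + 8×2 + 4×2 + 7×0 + 7×2 = 59
Grace: 7×2 + 8×3 + 4×0 + 7×1 + 7×1 = 52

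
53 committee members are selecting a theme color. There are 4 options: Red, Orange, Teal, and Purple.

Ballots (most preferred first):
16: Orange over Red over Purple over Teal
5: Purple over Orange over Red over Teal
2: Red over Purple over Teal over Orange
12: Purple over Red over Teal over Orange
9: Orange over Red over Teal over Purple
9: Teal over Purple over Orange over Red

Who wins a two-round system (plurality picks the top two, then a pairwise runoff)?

Round 1 first-place votes: Red 2, Orange 25, Teal 9, Purple 17. Orange and Purple advance.
Runoff: Orange is ranked above Purple on 25 ballots, Purple above Orange on 28.

Purple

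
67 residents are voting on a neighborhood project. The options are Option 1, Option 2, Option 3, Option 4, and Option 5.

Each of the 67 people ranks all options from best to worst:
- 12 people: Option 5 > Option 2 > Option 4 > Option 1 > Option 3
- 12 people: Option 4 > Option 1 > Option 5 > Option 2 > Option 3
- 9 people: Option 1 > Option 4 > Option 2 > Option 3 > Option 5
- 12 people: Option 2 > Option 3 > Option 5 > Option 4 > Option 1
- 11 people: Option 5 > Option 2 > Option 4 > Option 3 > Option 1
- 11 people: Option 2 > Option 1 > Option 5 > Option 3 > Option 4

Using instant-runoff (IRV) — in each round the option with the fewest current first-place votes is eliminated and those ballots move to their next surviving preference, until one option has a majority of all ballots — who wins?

Round 1: Option 1 9, Option 2 23, Option 3 0, Option 4 12, Option 5 23. Option 3 eliminated.
Round 2: Option 1 9, Option 2 23, Option 4 12, Option 5 23. Option 1 eliminated.
Round 3: Option 2 23, Option 4 21, Option 5 23. Option 4 eliminated.
Round 4: Option 2 32, Option 5 35. Option 5 has a majority (≥34).

Option 5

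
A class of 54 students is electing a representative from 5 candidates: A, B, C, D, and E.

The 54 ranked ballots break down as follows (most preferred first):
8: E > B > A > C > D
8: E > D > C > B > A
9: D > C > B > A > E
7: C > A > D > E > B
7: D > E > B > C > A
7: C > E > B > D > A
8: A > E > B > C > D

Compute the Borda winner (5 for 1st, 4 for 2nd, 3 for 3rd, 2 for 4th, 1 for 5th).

A: 8×3 + 8×1 + 9×2 + 7×4 + 7×1 + 7×1 + 8×5 = 132
B: 8×4 + 8×2 + 9×3 + 7×1 + 7×3 + 7×3 + 8×3 = 148
C: 8×2 + 8×3 + 9×4 + 7×5 + 7×2 + 7×5 + 8×2 = 176
D: 8×1 + 8×4 + 9×5 + 7×3 + 7×5 + 7×2 + 8×1 = 163
E: 8×5 + 8×5 + 9×1 + 7×2 + 7×4 + 7×4 + 8×4 = 191

E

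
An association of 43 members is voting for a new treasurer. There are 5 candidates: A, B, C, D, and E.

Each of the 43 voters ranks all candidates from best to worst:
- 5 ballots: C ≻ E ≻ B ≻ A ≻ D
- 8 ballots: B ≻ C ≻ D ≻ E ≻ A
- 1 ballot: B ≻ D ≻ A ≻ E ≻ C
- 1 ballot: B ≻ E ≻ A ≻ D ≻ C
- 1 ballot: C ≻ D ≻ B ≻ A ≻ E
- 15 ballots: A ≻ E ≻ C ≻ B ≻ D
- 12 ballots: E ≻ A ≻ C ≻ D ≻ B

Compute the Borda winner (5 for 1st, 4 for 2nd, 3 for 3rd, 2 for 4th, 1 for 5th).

A: 5×2 + 8×1 + 1×3 + 1×3 + 1×2 + 15×5 + 12×4 = 149
B: 5×3 + 8×5 + 1×5 + 1×5 + 1×3 + 15×2 + 12×1 = 110
C: 5×5 + 8×4 + 1×1 + 1×1 + 1×5 + 15×3 + 12×3 = 145
D: 5×1 + 8×3 + 1×4 + 1×2 + 1×4 + 15×1 + 12×2 = 78
E: 5×4 + 8×2 + 1×2 + 1×4 + 1×1 + 15×4 + 12×5 = 163

E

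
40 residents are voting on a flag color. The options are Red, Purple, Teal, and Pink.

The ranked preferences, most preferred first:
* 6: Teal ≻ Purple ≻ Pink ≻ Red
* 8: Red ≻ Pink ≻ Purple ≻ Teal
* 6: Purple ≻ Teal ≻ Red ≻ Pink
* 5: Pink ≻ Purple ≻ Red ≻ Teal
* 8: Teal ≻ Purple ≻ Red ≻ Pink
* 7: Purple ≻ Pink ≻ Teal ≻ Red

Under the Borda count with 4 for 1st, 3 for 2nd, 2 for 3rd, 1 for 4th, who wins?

Red: 6×1 + 8×4 + 6×2 + 5×2 + 8×2 + 7×1 = 83
Purple: 6×3 + 8×2 + 6×4 + 5×3 + 8×3 + 7×4 = 125
Teal: 6×4 + 8×1 + 6×3 + 5×1 + 8×4 + 7×2 = 101
Pink: 6×2 + 8×3 + 6×1 + 5×4 + 8×1 + 7×3 = 91

Purple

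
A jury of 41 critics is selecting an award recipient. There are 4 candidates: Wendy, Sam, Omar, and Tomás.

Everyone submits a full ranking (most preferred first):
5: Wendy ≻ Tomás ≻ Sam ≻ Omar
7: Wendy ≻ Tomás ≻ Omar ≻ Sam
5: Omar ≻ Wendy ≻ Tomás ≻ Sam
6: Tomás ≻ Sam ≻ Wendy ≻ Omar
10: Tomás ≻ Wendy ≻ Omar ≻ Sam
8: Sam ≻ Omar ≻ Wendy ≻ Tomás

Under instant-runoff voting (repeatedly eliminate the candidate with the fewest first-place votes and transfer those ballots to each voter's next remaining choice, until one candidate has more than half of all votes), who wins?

Wendy

Round 1: Wendy 12, Sam 8, Omar 5, Tomás 16. Omar eliminated.
Round 2: Wendy 17, Sam 8, Tomás 16. Sam eliminated.
Round 3: Wendy 25, Tomás 16. Wendy has a majority (≥21).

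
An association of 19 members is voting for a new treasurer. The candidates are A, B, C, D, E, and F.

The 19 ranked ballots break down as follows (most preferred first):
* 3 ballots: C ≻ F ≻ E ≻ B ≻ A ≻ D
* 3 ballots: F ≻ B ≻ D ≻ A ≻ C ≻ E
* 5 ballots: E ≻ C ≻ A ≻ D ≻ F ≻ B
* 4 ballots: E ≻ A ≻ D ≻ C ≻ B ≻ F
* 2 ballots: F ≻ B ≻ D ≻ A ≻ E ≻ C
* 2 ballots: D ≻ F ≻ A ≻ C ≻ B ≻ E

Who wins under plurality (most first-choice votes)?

First-place votes: A 0, B 0, C 3, D 2, E 9, F 5.

E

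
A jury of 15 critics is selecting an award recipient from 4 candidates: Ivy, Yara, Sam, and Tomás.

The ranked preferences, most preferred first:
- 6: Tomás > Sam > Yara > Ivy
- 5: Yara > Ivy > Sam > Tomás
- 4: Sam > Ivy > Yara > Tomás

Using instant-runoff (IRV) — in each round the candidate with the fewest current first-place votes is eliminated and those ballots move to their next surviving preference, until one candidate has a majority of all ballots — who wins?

Round 1: Ivy 0, Yara 5, Sam 4, Tomás 6. Ivy eliminated.
Round 2: Yara 5, Sam 4, Tomás 6. Sam eliminated.
Round 3: Yara 9, Tomás 6. Yara has a majority (≥8).

Yara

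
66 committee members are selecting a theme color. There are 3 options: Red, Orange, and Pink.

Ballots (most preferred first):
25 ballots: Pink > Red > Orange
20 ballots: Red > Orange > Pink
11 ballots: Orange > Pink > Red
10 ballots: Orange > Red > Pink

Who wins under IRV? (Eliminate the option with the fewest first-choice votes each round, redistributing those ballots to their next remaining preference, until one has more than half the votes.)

Orange

Round 1: Red 20, Orange 21, Pink 25. Red eliminated.
Round 2: Orange 41, Pink 25. Orange has a majority (≥34).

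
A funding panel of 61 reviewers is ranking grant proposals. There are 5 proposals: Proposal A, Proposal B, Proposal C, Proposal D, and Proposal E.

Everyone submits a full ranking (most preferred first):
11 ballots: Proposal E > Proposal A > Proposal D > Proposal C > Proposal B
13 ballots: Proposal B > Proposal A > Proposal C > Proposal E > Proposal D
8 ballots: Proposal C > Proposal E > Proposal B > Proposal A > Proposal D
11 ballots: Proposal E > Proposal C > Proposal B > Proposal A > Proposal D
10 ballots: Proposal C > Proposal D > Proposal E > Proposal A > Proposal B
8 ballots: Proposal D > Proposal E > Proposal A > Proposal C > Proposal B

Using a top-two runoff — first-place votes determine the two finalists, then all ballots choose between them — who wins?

Round 1 first-place votes: Proposal A 0, Proposal B 13, Proposal C 18, Proposal D 8, Proposal E 22. Proposal E and Proposal C advance.
Runoff: Proposal E is ranked above Proposal C on 30 ballots, Proposal C above Proposal E on 31.

Proposal C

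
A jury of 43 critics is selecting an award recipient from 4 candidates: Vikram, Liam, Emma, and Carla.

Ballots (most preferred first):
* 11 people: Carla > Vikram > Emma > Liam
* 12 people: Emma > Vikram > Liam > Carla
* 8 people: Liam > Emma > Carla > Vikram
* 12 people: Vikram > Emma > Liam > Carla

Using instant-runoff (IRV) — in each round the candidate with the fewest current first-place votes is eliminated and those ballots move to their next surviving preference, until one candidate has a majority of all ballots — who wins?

Vikram

Round 1: Vikram 12, Liam 8, Emma 12, Carla 11. Liam eliminated.
Round 2: Vikram 12, Emma 20, Carla 11. Carla eliminated.
Round 3: Vikram 23, Emma 20. Vikram has a majority (≥22).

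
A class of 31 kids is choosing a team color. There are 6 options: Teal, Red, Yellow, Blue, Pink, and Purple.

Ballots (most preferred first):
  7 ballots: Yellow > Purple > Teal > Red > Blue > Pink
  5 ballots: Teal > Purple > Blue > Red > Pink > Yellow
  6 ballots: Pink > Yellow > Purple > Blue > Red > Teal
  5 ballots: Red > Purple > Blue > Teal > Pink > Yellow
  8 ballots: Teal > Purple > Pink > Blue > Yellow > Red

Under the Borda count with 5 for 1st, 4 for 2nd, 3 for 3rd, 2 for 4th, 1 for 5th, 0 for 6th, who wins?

Purple

Teal: 7×3 + 5×5 + 6×0 + 5×2 + 8×5 = 96
Red: 7×2 + 5×2 + 6×1 + 5×5 + 8×0 = 55
Yellow: 7×5 + 5×0 + 6×4 + 5×0 + 8×1 = 67
Blue: 7×1 + 5×3 + 6×2 + 5×3 + 8×2 = 65
Pink: 7×0 + 5×1 + 6×5 + 5×1 + 8×3 = 64
Purple: 7×4 + 5×4 + 6×3 + 5×4 + 8×4 = 118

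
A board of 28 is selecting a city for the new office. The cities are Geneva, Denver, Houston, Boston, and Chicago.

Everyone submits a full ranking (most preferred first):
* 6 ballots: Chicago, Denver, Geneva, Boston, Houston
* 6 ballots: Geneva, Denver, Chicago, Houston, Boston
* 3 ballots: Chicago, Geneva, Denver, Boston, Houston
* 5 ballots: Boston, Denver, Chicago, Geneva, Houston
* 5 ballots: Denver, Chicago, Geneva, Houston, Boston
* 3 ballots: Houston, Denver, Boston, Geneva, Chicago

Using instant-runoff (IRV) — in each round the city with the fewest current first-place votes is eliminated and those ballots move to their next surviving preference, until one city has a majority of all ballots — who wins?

Denver

Round 1: Geneva 6, Denver 5, Houston 3, Boston 5, Chicago 9. Houston eliminated.
Round 2: Geneva 6, Denver 8, Boston 5, Chicago 9. Boston eliminated.
Round 3: Geneva 6, Denver 13, Chicago 9. Geneva eliminated.
Round 4: Denver 19, Chicago 9. Denver has a majority (≥15).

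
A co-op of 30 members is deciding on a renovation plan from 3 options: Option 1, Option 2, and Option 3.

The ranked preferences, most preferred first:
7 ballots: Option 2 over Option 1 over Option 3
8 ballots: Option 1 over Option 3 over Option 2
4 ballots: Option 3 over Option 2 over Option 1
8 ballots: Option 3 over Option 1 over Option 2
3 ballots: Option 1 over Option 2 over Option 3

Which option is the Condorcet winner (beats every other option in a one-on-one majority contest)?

Option 1

Option 1 vs Option 2: 19–11
Option 1 vs Option 3: 18–12
Option 1 beats every other option.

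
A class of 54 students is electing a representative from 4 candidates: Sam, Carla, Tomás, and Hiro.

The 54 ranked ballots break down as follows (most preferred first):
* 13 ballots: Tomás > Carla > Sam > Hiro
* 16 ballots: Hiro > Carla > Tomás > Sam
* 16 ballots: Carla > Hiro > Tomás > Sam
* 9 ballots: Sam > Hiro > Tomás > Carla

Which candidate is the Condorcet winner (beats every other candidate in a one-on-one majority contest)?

Carla vs Sam: 45–9
Carla vs Tomás: 32–22
Carla vs Hiro: 29–25
Carla beats every other candidate.

Carla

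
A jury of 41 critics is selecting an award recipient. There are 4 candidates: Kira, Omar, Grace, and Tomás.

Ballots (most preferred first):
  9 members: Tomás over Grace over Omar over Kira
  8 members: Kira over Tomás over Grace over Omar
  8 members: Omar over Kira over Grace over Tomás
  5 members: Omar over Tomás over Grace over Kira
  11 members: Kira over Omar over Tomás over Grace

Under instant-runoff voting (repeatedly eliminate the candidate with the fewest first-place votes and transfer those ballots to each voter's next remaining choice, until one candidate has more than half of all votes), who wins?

Round 1: Kira 19, Omar 13, Grace 0, Tomás 9. Grace eliminated.
Round 2: Kira 19, Omar 13, Tomás 9. Tomás eliminated.
Round 3: Kira 19, Omar 22. Omar has a majority (≥21).

Omar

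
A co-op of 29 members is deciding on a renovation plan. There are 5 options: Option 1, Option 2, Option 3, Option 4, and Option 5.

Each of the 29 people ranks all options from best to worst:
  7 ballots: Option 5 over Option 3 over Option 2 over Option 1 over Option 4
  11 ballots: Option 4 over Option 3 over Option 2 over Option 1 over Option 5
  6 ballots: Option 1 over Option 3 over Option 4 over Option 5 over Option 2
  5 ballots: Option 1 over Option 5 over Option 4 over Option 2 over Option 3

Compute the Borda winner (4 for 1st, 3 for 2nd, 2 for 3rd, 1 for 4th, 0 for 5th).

Option 3

Option 1: 7×1 + 11×1 + 6×4 + 5×4 = 62
Option 2: 7×2 + 11×2 + 6×0 + 5×1 = 41
Option 3: 7×3 + 11×3 + 6×3 + 5×0 = 72
Option 4: 7×0 + 11×4 + 6×2 + 5×2 = 66
Option 5: 7×4 + 11×0 + 6×1 + 5×3 = 49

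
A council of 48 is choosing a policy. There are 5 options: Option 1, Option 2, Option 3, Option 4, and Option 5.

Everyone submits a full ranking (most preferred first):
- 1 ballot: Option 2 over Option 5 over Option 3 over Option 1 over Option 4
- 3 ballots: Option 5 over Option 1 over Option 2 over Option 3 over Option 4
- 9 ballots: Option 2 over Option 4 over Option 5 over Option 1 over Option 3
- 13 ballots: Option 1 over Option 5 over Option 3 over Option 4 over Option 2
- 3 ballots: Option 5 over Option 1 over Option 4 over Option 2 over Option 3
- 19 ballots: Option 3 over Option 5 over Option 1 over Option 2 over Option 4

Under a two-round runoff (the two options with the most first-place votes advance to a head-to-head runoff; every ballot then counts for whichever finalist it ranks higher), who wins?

Round 1 first-place votes: Option 1 13, Option 2 10, Option 3 19, Option 4 0, Option 5 6. Option 3 and Option 1 advance.
Runoff: Option 3 is ranked above Option 1 on 20 ballots, Option 1 above Option 3 on 28.

Option 1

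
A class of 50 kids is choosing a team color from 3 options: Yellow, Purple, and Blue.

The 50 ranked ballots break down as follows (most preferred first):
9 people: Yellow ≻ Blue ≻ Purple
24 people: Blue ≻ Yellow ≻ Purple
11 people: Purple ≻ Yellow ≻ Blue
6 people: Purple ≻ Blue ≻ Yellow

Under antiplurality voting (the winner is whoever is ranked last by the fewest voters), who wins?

Yellow

Last-place votes: Yellow 6, Purple 33, Blue 11.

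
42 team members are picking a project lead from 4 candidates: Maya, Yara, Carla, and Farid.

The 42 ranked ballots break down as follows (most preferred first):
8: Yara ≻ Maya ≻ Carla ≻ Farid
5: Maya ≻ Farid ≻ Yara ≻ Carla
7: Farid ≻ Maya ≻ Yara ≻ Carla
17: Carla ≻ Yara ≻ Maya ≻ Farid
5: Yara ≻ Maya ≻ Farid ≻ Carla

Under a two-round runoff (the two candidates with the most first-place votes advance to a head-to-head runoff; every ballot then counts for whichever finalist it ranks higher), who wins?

Round 1 first-place votes: Maya 5, Yara 13, Carla 17, Farid 7. Carla and Yara advance.
Runoff: Carla is ranked above Yara on 17 ballots, Yara above Carla on 25.

Yara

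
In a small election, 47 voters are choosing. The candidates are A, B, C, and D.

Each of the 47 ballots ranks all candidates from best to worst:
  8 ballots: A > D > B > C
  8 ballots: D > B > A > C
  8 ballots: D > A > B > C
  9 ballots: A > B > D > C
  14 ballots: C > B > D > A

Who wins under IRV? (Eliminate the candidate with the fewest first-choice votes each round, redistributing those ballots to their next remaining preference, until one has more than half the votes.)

D

Round 1: A 17, B 0, C 14, D 16. B eliminated.
Round 2: A 17, C 14, D 16. C eliminated.
Round 3: A 17, D 30. D has a majority (≥24).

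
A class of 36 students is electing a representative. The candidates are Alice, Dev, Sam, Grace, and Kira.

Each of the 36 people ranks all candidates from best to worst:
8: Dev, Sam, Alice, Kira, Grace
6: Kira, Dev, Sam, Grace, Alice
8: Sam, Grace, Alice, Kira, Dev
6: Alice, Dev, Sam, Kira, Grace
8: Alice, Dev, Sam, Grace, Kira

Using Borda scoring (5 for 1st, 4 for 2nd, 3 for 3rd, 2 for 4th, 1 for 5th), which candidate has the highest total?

Alice: 8×3 + 6×1 + 8×3 + 6×5 + 8×5 = 124
Dev: 8×5 + 6×4 + 8×1 + 6×4 + 8×4 = 128
Sam: 8×4 + 6×3 + 8×5 + 6×3 + 8×3 = 132
Grace: 8×1 + 6×2 + 8×4 + 6×1 + 8×2 = 74
Kira: 8×2 + 6×5 + 8×2 + 6×2 + 8×1 = 82

Sam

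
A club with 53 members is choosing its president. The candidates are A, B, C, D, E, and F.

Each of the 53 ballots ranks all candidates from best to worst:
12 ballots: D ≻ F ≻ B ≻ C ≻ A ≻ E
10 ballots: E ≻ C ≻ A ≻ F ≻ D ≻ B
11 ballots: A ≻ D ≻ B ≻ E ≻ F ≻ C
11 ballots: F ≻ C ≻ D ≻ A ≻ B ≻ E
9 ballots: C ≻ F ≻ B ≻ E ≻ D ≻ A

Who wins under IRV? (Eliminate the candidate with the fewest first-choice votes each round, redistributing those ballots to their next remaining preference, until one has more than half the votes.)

Round 1: A 11, B 0, C 9, D 12, E 10, F 11. B eliminated.
Round 2: A 11, C 9, D 12, E 10, F 11. C eliminated.
Round 3: A 11, D 12, E 10, F 20. E eliminated.
Round 4: A 21, D 12, F 20. D eliminated.
Round 5: A 21, F 32. F has a majority (≥27).

F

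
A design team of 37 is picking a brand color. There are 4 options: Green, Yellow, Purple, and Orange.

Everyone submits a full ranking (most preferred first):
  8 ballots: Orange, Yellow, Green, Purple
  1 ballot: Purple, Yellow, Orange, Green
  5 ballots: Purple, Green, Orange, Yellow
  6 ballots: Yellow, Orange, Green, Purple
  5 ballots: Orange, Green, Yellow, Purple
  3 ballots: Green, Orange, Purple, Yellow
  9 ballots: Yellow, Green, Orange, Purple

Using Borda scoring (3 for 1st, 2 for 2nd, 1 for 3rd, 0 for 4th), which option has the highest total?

Green: 8×1 + 1×0 + 5×2 + 6×1 + 5×2 + 3×3 + 9×2 = 61
Yellow: 8×2 + 1×2 + 5×0 + 6×3 + 5×1 + 3×0 + 9×3 = 68
Purple: 8×0 + 1×3 + 5×3 + 6×0 + 5×0 + 3×1 + 9×0 = 21
Orange: 8×3 + 1×1 + 5×1 + 6×2 + 5×3 + 3×2 + 9×1 = 72

Orange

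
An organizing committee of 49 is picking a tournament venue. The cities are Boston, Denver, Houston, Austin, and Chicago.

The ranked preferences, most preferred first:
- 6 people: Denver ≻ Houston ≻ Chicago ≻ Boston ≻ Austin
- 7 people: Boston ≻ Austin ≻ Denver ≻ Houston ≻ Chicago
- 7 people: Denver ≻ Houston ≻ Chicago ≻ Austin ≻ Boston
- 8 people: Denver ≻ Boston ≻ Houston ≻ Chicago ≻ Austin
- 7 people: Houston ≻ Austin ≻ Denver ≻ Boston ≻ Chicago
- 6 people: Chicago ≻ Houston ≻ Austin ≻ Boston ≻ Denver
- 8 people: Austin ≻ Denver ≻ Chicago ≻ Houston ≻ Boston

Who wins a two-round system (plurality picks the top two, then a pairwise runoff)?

Round 1 first-place votes: Boston 7, Denver 21, Houston 7, Austin 8, Chicago 6. Denver and Austin advance.
Runoff: Denver is ranked above Austin on 21 ballots, Austin above Denver on 28.

Austin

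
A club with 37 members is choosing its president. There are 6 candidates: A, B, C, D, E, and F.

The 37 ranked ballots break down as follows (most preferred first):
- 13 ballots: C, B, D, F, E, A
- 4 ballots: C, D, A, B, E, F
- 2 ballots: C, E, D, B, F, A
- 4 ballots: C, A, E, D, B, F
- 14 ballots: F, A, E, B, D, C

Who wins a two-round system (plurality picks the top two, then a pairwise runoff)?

Round 1 first-place votes: A 0, B 0, C 23, D 0, E 0, F 14. C and F advance.
Runoff: C is ranked above F on 23 ballots, F above C on 14.

C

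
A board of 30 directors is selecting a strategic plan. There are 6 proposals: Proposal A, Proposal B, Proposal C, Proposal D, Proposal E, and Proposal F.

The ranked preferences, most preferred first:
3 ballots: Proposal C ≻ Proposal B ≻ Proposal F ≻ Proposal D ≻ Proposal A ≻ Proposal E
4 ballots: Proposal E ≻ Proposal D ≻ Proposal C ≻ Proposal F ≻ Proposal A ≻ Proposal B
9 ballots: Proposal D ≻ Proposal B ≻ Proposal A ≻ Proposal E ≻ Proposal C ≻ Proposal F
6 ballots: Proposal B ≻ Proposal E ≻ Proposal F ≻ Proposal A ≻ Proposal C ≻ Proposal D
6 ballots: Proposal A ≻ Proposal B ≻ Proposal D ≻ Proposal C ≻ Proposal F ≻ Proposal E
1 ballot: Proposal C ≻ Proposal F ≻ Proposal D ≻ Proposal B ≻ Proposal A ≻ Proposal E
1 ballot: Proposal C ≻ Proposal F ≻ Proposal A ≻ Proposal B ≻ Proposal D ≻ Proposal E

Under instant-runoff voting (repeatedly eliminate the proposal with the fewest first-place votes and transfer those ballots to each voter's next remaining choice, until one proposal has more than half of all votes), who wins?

Round 1: Proposal A 6, Proposal B 6, Proposal C 5, Proposal D 9, Proposal E 4, Proposal F 0. Proposal F eliminated.
Round 2: Proposal A 6, Proposal B 6, Proposal C 5, Proposal D 9, Proposal E 4. Proposal E eliminated.
Round 3: Proposal A 6, Proposal B 6, Proposal C 5, Proposal D 13. Proposal C eliminated.
Round 4: Proposal A 7, Proposal B 9, Proposal D 14. Proposal A eliminated.
Round 5: Proposal B 16, Proposal D 14. Proposal B has a majority (≥16).

Proposal B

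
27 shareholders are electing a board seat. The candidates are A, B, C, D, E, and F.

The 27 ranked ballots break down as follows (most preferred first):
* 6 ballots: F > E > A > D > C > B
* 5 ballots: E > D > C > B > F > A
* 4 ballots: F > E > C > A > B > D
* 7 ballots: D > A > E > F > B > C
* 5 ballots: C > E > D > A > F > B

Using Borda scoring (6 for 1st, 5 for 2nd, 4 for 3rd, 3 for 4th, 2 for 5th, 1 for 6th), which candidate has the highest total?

A: 6×4 + 5×1 + 4×3 + 7×5 + 5×3 = 91
B: 6×1 + 5×3 + 4×2 + 7×2 + 5×1 = 48
C: 6×2 + 5×4 + 4×4 + 7×1 + 5×6 = 85
D: 6×3 + 5×5 + 4×1 + 7×6 + 5×4 = 109
E: 6×5 + 5×6 + 4×5 + 7×4 + 5×5 = 133
F: 6×6 + 5×2 + 4×6 + 7×3 + 5×2 = 101

E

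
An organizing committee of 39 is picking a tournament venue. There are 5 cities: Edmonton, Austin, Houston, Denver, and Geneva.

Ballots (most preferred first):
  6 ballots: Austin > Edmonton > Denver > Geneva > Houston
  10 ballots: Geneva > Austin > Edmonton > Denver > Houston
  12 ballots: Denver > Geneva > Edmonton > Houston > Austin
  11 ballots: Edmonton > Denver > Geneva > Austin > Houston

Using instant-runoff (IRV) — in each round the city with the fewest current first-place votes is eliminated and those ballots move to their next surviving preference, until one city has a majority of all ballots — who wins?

Round 1: Edmonton 11, Austin 6, Houston 0, Denver 12, Geneva 10. Houston eliminated.
Round 2: Edmonton 11, Austin 6, Denver 12, Geneva 10. Austin eliminated.
Round 3: Edmonton 17, Denver 12, Geneva 10. Geneva eliminated.
Round 4: Edmonton 27, Denver 12. Edmonton has a majority (≥20).

Edmonton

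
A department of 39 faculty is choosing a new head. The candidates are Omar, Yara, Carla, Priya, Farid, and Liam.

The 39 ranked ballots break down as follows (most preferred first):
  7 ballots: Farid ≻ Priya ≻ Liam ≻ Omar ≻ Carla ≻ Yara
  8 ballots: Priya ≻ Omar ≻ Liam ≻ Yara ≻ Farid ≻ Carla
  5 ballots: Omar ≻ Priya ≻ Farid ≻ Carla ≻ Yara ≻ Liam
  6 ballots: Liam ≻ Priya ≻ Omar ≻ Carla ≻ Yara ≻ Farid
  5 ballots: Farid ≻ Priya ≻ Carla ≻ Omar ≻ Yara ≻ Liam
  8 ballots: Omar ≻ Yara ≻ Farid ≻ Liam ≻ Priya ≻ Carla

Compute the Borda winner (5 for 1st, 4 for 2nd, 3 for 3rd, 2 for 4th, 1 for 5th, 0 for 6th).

Priya

Omar: 7×2 + 8×4 + 5×5 + 6×3 + 5×2 + 8×5 = 139
Yara: 7×0 + 8×2 + 5×1 + 6×1 + 5×1 + 8×4 = 64
Carla: 7×1 + 8×0 + 5×2 + 6×2 + 5×3 + 8×0 = 44
Priya: 7×4 + 8×5 + 5×4 + 6×4 + 5×4 + 8×1 = 140
Farid: 7×5 + 8×1 + 5×3 + 6×0 + 5×5 + 8×3 = 107
Liam: 7×3 + 8×3 + 5×0 + 6×5 + 5×0 + 8×2 = 91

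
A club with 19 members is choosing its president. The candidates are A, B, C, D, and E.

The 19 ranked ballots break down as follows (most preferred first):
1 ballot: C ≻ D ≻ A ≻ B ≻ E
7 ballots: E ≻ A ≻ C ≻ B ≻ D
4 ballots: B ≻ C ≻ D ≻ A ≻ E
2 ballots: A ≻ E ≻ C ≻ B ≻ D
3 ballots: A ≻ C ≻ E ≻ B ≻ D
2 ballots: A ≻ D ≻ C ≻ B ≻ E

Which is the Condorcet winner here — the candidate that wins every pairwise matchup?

A

A vs B: 15–4
A vs C: 14–5
A vs D: 14–5
A vs E: 12–7
A beats every other candidate.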